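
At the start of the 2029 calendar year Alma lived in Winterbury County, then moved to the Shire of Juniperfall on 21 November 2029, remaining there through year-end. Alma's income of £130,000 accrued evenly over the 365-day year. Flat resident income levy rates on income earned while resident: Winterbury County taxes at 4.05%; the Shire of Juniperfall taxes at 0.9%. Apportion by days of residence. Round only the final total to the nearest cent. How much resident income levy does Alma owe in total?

Winterbury County, 1 January – 20 November 2029: 324 days → £130,000 × 4.05% × 324/365 = £4,673.5890
The Shire of Juniperfall, 21 November – 31 December 2029: 41 days → £130,000 × 0.9% × 41/365 = £131.4247
Total = £4,805.0137

£4,805.01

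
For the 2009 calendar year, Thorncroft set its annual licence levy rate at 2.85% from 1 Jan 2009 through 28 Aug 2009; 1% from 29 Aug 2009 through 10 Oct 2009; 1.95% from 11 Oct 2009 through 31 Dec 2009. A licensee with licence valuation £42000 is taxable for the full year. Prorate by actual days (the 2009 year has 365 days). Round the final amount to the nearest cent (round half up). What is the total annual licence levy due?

1 Jan – 28 Aug 2009: 240 days at 2.85% → £42000 × 2.85% × 240/365 = £787.0685
29 Aug – 10 Oct 2009: 43 days at 1% → £42000 × 1% × 43/365 = £49.4795
11 Oct – 31 Dec 2009: 82 days at 1.95% → £42000 × 1.95% × 82/365 = £183.9945
Total = £1020.5425

£1020.54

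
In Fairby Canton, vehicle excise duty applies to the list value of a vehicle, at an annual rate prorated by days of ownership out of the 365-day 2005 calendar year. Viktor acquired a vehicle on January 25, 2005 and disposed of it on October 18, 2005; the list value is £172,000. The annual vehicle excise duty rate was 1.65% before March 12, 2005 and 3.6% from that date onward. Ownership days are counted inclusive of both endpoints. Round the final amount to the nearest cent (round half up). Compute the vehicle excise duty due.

January 25 – March 11, 2005: 46 days at 1.65% → £172,000 × 1.65% × 46/365 = £357.6658
March 12 – October 18, 2005: 221 days at 3.6% → £172,000 × 3.6% × 221/365 = £3,749.1288
Total = £4,106.7945

£4,106.79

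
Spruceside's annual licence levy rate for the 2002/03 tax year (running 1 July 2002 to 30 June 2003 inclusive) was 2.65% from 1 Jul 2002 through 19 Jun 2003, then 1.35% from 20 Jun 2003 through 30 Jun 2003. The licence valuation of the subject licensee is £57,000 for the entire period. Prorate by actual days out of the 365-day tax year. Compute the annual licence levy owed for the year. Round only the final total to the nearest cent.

1 Jul 2002 – 19 Jun 2003: 354 days at 2.65% → £57,000 × 2.65% × 354/365 = £1,464.9781
20 Jun – 30 Jun 2003: 11 days at 1.35% → £57,000 × 1.35% × 11/365 = £23.1904
Total = £1,488.1685

£1,488.17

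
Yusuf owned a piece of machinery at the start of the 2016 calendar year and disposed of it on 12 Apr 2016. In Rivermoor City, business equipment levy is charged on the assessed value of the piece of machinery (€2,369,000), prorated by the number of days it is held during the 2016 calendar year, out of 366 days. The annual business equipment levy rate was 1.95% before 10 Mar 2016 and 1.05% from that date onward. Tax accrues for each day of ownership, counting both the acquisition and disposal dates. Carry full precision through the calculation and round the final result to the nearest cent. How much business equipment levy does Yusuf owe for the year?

€11,019.73

1 Jan – 9 Mar 2016: 69 days at 1.95% → €2,369,000 × 1.95% × 69/366 = €8,708.9877
10 Mar – 12 Apr 2016: 34 days at 1.05% → €2,369,000 × 1.05% × 34/366 = €2,310.7459
Total = €11,019.7336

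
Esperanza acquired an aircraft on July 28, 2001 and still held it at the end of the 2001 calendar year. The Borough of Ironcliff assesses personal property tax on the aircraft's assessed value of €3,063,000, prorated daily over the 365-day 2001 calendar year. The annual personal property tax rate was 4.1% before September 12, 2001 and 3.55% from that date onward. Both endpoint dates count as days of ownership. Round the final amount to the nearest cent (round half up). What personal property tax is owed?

€48,894.71

July 28 – September 11, 2001: 46 days at 4.1% → €3,063,000 × 4.1% × 46/365 = €15,826.8986
September 12 – December 31, 2001: 111 days at 3.55% → €3,063,000 × 3.55% × 111/365 = €33,067.8123
Total = €48,894.7110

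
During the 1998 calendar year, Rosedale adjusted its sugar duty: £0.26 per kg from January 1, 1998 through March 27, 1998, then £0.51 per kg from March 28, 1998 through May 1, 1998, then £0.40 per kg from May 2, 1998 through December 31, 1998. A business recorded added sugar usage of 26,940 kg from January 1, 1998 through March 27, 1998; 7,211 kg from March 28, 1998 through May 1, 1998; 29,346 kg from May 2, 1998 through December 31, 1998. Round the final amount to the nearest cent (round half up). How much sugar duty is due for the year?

£22,420.41

January 1 – March 27, 1998: 26,940 kg at £0.26/kg → £7,004.40
March 28 – May 1, 1998: 7,211 kg at £0.51/kg → £3,677.61
May 2 – December 31, 1998: 29,346 kg at £0.40/kg → £11,738.40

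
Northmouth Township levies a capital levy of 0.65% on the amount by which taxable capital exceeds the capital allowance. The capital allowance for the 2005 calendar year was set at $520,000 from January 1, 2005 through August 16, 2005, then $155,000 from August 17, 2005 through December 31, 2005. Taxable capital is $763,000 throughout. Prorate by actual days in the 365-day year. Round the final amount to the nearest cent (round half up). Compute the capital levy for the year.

January 1 – August 16, 2005: 228 days, exemption $520,000 → ($763,000 − $520,000) × 0.65% × 228/365 = $986.6466
August 17 – December 31, 2005: 137 days, exemption $155,000 → ($763,000 − $155,000) × 0.65% × 137/365 = $1,483.3534
Total = $2,470.0000

$2,470.00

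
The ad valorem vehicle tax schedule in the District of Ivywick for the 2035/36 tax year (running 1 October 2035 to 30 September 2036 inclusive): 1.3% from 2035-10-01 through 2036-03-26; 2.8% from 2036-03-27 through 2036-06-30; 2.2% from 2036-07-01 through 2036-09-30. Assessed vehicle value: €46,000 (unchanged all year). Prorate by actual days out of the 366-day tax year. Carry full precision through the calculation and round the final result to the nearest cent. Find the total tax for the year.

€883.05

2035-10-01 to 2036-03-26: 178 days at 1.3% → €46,000 × 1.3% × 178/366 = €290.8306
2036-03-27 to 2036-06-30: 96 days at 2.8% → €46,000 × 2.8% × 96/366 = €337.8361
2036-07-01 to 2036-09-30: 92 days at 2.2% → €46,000 × 2.2% × 92/366 = €254.3825
Total = €883.0492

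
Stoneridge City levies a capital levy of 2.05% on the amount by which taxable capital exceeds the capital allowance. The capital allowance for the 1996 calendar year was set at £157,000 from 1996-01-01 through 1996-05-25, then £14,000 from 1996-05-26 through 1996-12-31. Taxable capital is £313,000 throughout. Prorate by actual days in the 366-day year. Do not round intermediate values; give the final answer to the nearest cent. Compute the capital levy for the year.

1996-01-01 to 1996-05-25: 146 days, exemption £157,000 → (£313,000 − £157,000) × 2.05% × 146/366 = £1,275.7049
1996-05-26 to 1996-12-31: 220 days, exemption £14,000 → (£313,000 − £14,000) × 2.05% × 220/366 = £3,684.3989
Total = £4,960.1038

£4,960.10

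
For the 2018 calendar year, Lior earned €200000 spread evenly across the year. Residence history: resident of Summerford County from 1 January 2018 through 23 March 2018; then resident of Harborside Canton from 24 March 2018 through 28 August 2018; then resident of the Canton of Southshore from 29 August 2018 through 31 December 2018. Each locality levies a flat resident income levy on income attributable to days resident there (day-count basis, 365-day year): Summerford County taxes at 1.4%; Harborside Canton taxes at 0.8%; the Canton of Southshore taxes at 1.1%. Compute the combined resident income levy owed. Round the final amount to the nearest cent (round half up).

€2075.07

Summerford County, 1 January – 23 March 2018: 82 days → €200000 × 1.4% × 82/365 = €629.0411
Harborside Canton, 24 March – 28 August 2018: 158 days → €200000 × 0.8% × 158/365 = €692.6027
The Canton of Southshore, 29 August – 31 December 2018: 125 days → €200000 × 1.1% × 125/365 = €753.4247
Total = €2075.0685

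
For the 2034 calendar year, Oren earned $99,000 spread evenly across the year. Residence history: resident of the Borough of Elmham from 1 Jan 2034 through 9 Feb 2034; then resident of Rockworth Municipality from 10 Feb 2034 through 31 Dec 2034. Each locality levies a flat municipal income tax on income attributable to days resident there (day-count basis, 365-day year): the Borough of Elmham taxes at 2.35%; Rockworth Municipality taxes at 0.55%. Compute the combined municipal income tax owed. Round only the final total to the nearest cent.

The Borough of Elmham, 1 Jan – 9 Feb 2034: 40 days → $99,000 × 2.35% × 40/365 = $254.9589
Rockworth Municipality, 10 Feb – 31 Dec 2034: 325 days → $99,000 × 0.55% × 325/365 = $484.8288
Total = $739.7877

$739.79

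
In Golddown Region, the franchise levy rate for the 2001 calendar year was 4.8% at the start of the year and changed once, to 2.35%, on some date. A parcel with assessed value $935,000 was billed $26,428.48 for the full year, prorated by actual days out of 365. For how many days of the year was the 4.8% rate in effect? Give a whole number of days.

71 days

Let d = days at the first rate; then 365 − d days at the second rate.
$935,000 × [4.8%·d + 2.35%·(365−d)] / 365 = $26,428.48
Solving gives d = 71, so the new rate took effect on 13 Mar 2001.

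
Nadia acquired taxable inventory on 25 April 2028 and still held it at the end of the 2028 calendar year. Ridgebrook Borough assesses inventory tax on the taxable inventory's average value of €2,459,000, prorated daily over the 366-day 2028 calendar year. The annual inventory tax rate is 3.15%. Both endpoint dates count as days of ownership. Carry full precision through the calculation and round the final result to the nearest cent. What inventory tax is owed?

Days held (25 April – 31 December 2028): 251 out of 366
Tax = €2,459,000 × 3.15% × 251/366 = €53,120.4467

€53,120.45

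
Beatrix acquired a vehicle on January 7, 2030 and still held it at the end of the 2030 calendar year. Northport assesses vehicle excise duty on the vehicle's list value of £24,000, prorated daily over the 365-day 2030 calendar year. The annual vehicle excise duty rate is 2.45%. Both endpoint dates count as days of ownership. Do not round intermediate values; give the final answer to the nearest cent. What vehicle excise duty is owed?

£578.33

Days held (January 7 – December 31, 2030): 359 out of 365
Tax = £24,000 × 2.45% × 359/365 = £578.3342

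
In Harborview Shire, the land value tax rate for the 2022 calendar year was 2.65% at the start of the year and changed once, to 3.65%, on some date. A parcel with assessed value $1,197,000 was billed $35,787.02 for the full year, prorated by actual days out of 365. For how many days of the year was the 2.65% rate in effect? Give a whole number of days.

241 days

Let d = days at the first rate; then 365 − d days at the second rate.
$1,197,000 × [2.65%·d + 3.65%·(365−d)] / 365 = $35,787.02
Solving gives d = 241, so the new rate took effect on 30 August 2022.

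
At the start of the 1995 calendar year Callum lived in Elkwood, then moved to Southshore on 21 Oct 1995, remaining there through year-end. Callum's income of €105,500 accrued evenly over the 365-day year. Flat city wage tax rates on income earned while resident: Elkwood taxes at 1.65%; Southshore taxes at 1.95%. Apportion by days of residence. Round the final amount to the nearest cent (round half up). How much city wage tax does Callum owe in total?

€1,803.18

Elkwood, 1 Jan – 20 Oct 1995: 293 days → €105,500 × 1.65% × 293/365 = €1,397.3692
Southshore, 21 Oct – 31 Dec 1995: 72 days → €105,500 × 1.95% × 72/365 = €405.8137
Total = €1,803.1829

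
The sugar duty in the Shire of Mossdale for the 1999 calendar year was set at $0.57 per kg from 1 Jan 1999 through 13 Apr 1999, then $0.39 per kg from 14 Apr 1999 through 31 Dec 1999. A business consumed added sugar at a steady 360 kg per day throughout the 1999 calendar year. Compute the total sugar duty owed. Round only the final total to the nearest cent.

1 Jan – 13 Apr 1999: 103 days × 360 kg/day = 37,080 kg at $0.57/kg → $21,135.60
14 Apr – 31 Dec 1999: 262 days × 360 kg/day = 94,320 kg at $0.39/kg → $36,784.80

$57,920.40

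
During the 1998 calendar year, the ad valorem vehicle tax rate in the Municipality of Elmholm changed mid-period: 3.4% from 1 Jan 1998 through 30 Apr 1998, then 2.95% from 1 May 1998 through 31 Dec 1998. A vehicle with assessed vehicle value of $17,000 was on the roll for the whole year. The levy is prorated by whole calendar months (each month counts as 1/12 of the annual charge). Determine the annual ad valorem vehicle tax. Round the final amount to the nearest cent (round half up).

1 Jan – 30 Apr 1998: 4 months at 3.4% → $17,000 × 3.4% × 4/12 = $192.6667
1 May – 31 Dec 1998: 8 months at 2.95% → $17,000 × 2.95% × 8/12 = $334.3333
Total = $527.0000

$527.00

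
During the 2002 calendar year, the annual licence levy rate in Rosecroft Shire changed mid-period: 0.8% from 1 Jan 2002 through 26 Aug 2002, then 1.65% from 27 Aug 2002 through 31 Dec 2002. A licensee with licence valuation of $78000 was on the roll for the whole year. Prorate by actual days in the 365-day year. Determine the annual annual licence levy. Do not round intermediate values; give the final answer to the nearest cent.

$854.69

1 Jan – 26 Aug 2002: 238 days at 0.8% → $78000 × 0.8% × 238/365 = $406.8822
27 Aug – 31 Dec 2002: 127 days at 1.65% → $78000 × 1.65% × 127/365 = $447.8055
Total = $854.6877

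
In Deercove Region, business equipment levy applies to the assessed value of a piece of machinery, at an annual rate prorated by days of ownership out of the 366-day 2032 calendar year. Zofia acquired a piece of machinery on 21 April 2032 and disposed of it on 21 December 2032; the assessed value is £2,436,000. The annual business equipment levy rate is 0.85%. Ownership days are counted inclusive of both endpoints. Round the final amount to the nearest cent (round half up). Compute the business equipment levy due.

Days held (21 April – 21 December 2032): 245 out of 366
Tax = £2,436,000 × 0.85% × 245/366 = £13,860.5738

£13,860.57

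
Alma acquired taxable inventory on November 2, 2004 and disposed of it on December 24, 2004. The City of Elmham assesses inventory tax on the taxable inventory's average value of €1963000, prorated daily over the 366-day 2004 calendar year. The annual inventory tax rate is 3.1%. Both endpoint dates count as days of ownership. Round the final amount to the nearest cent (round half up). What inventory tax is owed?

Days held (November 2 – December 24, 2004): 53 out of 366
Tax = €1963000 × 3.1% × 53/366 = €8812.0464

€8812.05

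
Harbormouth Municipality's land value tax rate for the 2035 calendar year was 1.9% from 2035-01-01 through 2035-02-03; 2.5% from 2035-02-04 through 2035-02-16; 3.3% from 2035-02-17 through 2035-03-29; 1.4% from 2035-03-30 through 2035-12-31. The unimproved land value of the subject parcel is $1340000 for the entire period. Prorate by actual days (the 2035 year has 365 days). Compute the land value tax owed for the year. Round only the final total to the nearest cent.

$22768.99

2035-01-01 to 2035-02-03: 34 days at 1.9% → $1340000 × 1.9% × 34/365 = $2371.6164
2035-02-04 to 2035-02-16: 13 days at 2.5% → $1340000 × 2.5% × 13/365 = $1193.1507
2035-02-17 to 2035-03-29: 41 days at 3.3% → $1340000 × 3.3% × 41/365 = $4967.1781
2035-03-30 to 2035-12-31: 277 days at 1.4% → $1340000 × 1.4% × 277/365 = $14237.0411
Total = $22768.9863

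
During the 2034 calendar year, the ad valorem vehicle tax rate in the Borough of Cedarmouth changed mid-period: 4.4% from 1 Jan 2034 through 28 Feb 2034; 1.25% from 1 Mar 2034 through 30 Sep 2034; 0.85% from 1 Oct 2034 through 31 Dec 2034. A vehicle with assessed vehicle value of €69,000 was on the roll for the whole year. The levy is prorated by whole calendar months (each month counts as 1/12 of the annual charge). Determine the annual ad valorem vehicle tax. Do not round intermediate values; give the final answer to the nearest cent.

1 Jan – 28 Feb 2034: 2 months at 4.4% → €69,000 × 4.4% × 2/12 = €506.0000
1 Mar – 30 Sep 2034: 7 months at 1.25% → €69,000 × 1.25% × 7/12 = €503.1250
1 Oct – 31 Dec 2034: 3 months at 0.85% → €69,000 × 0.85% × 3/12 = €146.6250
Total = €1,155.7500

€1,155.75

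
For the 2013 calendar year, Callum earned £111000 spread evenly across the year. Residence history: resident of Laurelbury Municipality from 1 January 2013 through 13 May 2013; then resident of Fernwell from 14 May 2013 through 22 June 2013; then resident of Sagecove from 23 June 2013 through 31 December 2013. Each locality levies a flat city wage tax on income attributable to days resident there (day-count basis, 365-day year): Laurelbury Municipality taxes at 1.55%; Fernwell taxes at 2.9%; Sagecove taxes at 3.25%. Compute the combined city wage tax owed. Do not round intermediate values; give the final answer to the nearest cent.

£2877.33

Laurelbury Municipality, 1 January – 13 May 2013: 133 days → £111000 × 1.55% × 133/365 = £626.9219
Fernwell, 14 May – 22 June 2013: 40 days → £111000 × 2.9% × 40/365 = £352.7671
Sagecove, 23 June – 31 December 2013: 192 days → £111000 × 3.25% × 192/365 = £1897.6438
Total = £2877.3329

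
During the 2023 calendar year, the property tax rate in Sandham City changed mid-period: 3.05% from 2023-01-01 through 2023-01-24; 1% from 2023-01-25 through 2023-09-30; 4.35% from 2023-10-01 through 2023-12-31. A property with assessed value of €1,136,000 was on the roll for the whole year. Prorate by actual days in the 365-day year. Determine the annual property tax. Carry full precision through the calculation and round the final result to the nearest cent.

2023-01-01 to 2023-01-24: 24 days at 3.05% → €1,136,000 × 3.05% × 24/365 = €2,278.2247
2023-01-25 to 2023-09-30: 249 days at 1% → €1,136,000 × 1% × 249/365 = €7,749.6986
2023-10-01 to 2023-12-31: 92 days at 4.35% → €1,136,000 × 4.35% × 92/365 = €12,455.5397
Total = €22,483.4630

€22,483.46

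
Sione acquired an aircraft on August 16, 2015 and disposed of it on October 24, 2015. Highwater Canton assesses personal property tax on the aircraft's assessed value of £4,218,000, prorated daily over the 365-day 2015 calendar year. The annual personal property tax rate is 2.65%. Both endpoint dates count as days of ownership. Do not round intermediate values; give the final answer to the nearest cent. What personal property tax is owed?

Days held (August 16 – October 24, 2015): 70 out of 365
Tax = £4,218,000 × 2.65% × 70/365 = £21,436.6849

£21,436.68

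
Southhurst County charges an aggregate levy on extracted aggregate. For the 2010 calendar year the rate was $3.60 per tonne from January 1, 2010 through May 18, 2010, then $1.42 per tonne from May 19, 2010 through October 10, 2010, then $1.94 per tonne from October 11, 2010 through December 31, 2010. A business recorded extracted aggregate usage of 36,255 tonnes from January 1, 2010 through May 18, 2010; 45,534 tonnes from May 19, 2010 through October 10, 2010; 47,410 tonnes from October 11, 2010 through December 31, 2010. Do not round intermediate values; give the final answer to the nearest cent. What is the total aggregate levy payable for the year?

$287151.68

January 1 – May 18, 2010: 36,255 tonnes at $3.60/tonne → $130518.00
May 19 – October 10, 2010: 45,534 tonnes at $1.42/tonne → $64658.28
October 11 – December 31, 2010: 47,410 tonnes at $1.94/tonne → $91975.40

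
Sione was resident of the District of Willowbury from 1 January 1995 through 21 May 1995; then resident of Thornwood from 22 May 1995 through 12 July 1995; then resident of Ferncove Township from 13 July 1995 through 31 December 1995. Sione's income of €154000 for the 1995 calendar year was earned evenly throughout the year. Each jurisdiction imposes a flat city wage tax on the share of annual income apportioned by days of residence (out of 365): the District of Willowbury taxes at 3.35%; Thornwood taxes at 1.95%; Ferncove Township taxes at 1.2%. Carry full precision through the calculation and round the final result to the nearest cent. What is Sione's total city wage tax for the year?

The District of Willowbury, 1 January – 21 May 1995: 141 days → €154000 × 3.35% × 141/365 = €1992.9288
Thornwood, 22 May – 12 July 1995: 52 days → €154000 × 1.95% × 52/365 = €427.8247
Ferncove Township, 13 July – 31 December 1995: 172 days → €154000 × 1.2% × 172/365 = €870.8384
Total = €3291.5918

€3291.59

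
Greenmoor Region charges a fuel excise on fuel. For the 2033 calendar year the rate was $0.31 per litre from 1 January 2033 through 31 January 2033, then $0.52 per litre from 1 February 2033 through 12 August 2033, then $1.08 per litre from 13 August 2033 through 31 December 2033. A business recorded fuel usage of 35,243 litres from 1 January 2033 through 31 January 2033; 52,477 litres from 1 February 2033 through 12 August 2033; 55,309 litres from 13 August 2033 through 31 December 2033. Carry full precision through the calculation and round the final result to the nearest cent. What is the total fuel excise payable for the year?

1 January – 31 January 2033: 35,243 litres at $0.31/litre → $10,925.33
1 February – 12 August 2033: 52,477 litres at $0.52/litre → $27,288.04
13 August – 31 December 2033: 55,309 litres at $1.08/litre → $59,733.72

$97,947.09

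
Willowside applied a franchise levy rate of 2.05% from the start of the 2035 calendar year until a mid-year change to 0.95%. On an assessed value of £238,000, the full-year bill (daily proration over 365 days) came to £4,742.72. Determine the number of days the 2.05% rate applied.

346 days

Let d = days at the first rate; then 365 − d days at the second rate.
£238,000 × [2.05%·d + 0.95%·(365−d)] / 365 = £4,742.72
Solving gives d = 346, so the new rate took effect on December 13, 2035.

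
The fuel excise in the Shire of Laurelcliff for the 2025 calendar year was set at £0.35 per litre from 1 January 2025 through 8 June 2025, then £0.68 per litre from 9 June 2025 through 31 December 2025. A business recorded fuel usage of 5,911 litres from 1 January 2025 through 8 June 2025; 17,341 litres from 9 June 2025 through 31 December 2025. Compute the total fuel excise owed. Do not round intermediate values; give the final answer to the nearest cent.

£13,860.73

1 January – 8 June 2025: 5,911 litres at £0.35/litre → £2,068.85
9 June – 31 December 2025: 17,341 litres at £0.68/litre → £11,791.88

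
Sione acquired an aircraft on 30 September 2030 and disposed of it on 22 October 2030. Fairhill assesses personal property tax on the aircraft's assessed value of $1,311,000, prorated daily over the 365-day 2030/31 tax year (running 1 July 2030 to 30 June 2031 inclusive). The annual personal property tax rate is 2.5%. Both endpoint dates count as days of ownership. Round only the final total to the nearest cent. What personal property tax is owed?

$2,065.27

Days held (30 September – 22 October 2030): 23 out of 365
Tax = $1,311,000 × 2.5% × 23/365 = $2,065.2740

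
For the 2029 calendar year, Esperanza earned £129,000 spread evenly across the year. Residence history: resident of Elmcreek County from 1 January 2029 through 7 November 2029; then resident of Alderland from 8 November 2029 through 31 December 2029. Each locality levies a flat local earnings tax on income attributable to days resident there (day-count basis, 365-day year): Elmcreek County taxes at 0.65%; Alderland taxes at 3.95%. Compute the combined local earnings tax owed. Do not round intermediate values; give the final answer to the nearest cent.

Elmcreek County, 1 January – 7 November 2029: 311 days → £129,000 × 0.65% × 311/365 = £714.4479
Alderland, 8 November – 31 December 2029: 54 days → £129,000 × 3.95% × 54/365 = £753.8548
Total = £1,468.3027

£1,468.30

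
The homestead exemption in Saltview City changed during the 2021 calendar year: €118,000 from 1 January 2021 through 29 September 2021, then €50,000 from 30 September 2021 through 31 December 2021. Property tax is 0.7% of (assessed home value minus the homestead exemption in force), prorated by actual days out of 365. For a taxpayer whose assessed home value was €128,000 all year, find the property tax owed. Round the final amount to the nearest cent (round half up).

€191.28

1 January – 29 September 2021: 272 days, exemption €118,000 → (€128,000 − €118,000) × 0.7% × 272/365 = €52.1644
30 September – 31 December 2021: 93 days, exemption €50,000 → (€128,000 − €50,000) × 0.7% × 93/365 = €139.1178
Total = €191.2822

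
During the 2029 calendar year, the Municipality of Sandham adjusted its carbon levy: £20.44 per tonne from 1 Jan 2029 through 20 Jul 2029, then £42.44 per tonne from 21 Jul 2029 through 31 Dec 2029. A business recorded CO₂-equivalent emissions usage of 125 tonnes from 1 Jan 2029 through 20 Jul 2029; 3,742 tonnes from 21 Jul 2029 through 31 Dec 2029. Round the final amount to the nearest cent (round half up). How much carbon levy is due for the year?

£161365.48

1 Jan – 20 Jul 2029: 125 tonnes at £20.44/tonne → £2555.00
21 Jul – 31 Dec 2029: 3,742 tonnes at £42.44/tonne → £158810.48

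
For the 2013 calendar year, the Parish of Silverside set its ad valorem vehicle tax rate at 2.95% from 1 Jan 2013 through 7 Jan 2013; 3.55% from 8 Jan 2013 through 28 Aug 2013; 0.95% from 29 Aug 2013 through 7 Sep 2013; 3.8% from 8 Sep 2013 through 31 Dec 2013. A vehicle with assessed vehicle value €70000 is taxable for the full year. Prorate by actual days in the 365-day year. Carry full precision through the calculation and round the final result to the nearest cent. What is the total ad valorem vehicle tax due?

1 Jan – 7 Jan 2013: 7 days at 2.95% → €70000 × 2.95% × 7/365 = €39.6027
8 Jan – 28 Aug 2013: 233 days at 3.55% → €70000 × 3.55% × 233/365 = €1586.3151
29 Aug – 7 Sep 2013: 10 days at 0.95% → €70000 × 0.95% × 10/365 = €18.2192
8 Sep – 31 Dec 2013: 115 days at 3.8% → €70000 × 3.8% × 115/365 = €838.0822
Total = €2482.2192

€2482.22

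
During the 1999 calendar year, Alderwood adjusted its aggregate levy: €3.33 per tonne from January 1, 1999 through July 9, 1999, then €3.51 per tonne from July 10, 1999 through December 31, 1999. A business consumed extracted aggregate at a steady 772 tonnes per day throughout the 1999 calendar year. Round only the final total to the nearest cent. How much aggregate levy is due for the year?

January 1 – July 9, 1999: 190 days × 772 tonnes/day = 146,680 tonnes at €3.33/tonne → €488444.40
July 10 – December 31, 1999: 175 days × 772 tonnes/day = 135,100 tonnes at €3.51/tonne → €474201.00

€962645.40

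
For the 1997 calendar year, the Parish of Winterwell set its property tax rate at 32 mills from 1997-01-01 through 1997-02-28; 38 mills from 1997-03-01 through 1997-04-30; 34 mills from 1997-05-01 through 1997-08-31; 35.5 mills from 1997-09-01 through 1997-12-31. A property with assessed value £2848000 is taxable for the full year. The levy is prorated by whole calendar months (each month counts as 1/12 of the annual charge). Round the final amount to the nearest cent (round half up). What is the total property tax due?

£99205.33

1997-01-01 to 1997-02-28: 2 months at 32 mills → £2848000 × 3.2% × 2/12 = £15189.3333
1997-03-01 to 1997-04-30: 2 months at 38 mills → £2848000 × 3.8% × 2/12 = £18037.3333
1997-05-01 to 1997-08-31: 4 months at 34 mills → £2848000 × 3.4% × 4/12 = £32277.3333
1997-09-01 to 1997-12-31: 4 months at 35.5 mills → £2848000 × 3.55% × 4/12 = £33701.3333
Total = £99205.3333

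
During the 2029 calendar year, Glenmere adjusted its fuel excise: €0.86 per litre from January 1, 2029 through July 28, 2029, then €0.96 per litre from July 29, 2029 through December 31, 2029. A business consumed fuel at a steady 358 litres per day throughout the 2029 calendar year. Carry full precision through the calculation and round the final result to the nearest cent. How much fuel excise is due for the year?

€117,961.00

January 1 – July 28, 2029: 209 days × 358 litres/day = 74,822 litres at €0.86/litre → €64,346.92
July 29 – December 31, 2029: 156 days × 358 litres/day = 55,848 litres at €0.96/litre → €53,614.08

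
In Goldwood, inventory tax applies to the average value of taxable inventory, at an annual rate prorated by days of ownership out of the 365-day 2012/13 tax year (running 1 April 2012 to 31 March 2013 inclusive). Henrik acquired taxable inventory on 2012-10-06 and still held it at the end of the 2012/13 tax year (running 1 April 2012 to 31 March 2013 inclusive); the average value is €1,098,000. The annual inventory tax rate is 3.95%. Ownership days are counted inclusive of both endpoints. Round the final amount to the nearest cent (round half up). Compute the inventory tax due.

€21,031.96

Days held (2012-10-06 to 2013-03-31): 177 out of 365
Tax = €1,098,000 × 3.95% × 177/365 = €21,031.9644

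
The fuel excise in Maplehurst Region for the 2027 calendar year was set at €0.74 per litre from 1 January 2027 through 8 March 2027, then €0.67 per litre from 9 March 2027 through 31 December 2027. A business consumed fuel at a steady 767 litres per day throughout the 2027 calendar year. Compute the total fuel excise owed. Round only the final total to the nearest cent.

€191,167.08

1 January – 8 March 2027: 67 days × 767 litres/day = 51,389 litres at €0.74/litre → €38,027.86
9 March – 31 December 2027: 298 days × 767 litres/day = 228,566 litres at €0.67/litre → €153,139.22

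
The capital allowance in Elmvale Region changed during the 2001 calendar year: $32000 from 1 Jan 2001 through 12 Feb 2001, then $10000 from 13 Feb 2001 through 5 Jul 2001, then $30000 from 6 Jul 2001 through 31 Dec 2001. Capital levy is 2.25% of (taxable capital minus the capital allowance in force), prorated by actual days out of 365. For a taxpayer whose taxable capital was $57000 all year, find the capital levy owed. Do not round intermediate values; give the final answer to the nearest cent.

1 Jan – 12 Feb 2001: 43 days, exemption $32000 → ($57000 − $32000) × 2.25% × 43/365 = $66.2671
13 Feb – 5 Jul 2001: 143 days, exemption $10000 → ($57000 − $10000) × 2.25% × 143/365 = $414.3082
6 Jul – 31 Dec 2001: 179 days, exemption $30000 → ($57000 − $30000) × 2.25% × 179/365 = $297.9247
Total = $778.5000

$778.50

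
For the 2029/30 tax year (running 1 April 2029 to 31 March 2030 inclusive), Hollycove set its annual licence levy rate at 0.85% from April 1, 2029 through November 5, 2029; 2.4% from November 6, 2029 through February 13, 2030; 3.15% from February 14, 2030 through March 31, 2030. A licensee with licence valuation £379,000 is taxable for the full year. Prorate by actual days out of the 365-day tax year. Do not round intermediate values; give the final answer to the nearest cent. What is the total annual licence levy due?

£5,929.53

April 1 – November 5, 2029: 219 days at 0.85% → £379,000 × 0.85% × 219/365 = £1,932.9000
November 6, 2029 – February 13, 2030: 100 days at 2.4% → £379,000 × 2.4% × 100/365 = £2,492.0548
February 14 – March 31, 2030: 46 days at 3.15% → £379,000 × 3.15% × 46/365 = £1,504.5781
Total = £5,929.5329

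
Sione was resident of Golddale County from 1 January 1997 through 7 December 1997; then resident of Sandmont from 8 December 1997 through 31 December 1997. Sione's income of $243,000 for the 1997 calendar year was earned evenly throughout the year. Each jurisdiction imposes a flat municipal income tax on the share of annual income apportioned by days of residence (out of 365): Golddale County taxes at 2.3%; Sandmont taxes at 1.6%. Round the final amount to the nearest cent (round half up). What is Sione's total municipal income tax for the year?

$5,477.15

Golddale County, 1 January – 7 December 1997: 341 days → $243,000 × 2.3% × 341/365 = $5,221.5041
Sandmont, 8 December – 31 December 1997: 24 days → $243,000 × 1.6% × 24/365 = $255.6493
Total = $5,477.1534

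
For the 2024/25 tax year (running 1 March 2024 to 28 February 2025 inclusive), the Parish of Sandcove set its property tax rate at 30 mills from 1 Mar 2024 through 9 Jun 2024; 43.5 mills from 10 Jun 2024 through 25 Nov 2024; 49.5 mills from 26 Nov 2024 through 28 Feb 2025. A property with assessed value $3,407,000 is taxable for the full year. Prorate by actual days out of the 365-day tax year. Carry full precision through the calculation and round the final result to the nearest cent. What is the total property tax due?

1 Mar – 9 Jun 2024: 101 days at 30 mills → $3,407,000 × 3% × 101/365 = $28,282.7671
10 Jun – 25 Nov 2024: 169 days at 43.5 mills → $3,407,000 × 4.35% × 169/365 = $68,620.7137
26 Nov 2024 – 28 Feb 2025: 95 days at 49.5 mills → $3,407,000 × 4.95% × 95/365 = $43,894.2945
Total = $140,797.7753

$140,797.78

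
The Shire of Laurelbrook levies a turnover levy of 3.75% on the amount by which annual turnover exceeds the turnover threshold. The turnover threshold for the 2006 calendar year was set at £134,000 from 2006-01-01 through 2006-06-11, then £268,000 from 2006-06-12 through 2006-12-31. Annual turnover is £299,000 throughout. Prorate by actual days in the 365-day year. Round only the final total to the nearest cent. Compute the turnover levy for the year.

2006-01-01 to 2006-06-11: 162 days, exemption £134,000 → (£299,000 − £134,000) × 3.75% × 162/365 = £2,746.2329
2006-06-12 to 2006-12-31: 203 days, exemption £268,000 → (£299,000 − £268,000) × 3.75% × 203/365 = £646.5411
Total = £3,392.7740

£3,392.77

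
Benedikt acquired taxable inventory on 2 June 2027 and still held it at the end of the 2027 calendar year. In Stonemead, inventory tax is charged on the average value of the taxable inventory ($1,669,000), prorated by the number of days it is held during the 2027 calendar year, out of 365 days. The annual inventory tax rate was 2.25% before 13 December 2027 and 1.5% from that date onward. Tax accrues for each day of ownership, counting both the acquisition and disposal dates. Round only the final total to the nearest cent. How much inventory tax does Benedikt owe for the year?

2 June – 12 December 2027: 194 days at 2.25% → $1,669,000 × 2.25% × 194/365 = $19,959.4110
13 December – 31 December 2027: 19 days at 1.5% → $1,669,000 × 1.5% × 19/365 = $1,303.1918
Total = $21,262.6027

$21,262.60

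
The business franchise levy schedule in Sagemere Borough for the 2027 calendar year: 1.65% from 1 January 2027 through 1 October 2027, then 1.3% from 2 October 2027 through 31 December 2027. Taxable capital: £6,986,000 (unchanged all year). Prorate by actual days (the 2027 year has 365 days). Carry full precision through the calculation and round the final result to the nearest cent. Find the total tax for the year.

£109,173.00

1 January – 1 October 2027: 274 days at 1.65% → £6,986,000 × 1.65% × 274/365 = £86,530.7014
2 October – 31 December 2027: 91 days at 1.3% → £6,986,000 × 1.3% × 91/365 = £22,642.2959
Total = £109,172.9973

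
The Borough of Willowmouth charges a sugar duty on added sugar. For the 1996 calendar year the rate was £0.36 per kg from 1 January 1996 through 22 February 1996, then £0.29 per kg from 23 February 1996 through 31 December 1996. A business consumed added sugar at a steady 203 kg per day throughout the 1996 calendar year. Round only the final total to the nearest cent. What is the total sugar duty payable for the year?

£22,299.55

1 January – 22 February 1996: 53 days × 203 kg/day = 10,759 kg at £0.36/kg → £3,873.24
23 February – 31 December 1996: 313 days × 203 kg/day = 63,539 kg at £0.29/kg → £18,426.31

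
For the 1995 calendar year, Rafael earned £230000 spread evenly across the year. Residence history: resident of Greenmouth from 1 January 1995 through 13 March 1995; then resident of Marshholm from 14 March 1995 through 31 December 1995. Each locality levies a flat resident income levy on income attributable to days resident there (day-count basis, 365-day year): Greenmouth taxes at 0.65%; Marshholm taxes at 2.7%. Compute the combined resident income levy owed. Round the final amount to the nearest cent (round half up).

Greenmouth, 1 January – 13 March 1995: 72 days → £230000 × 0.65% × 72/365 = £294.9041
Marshholm, 14 March – 31 December 1995: 293 days → £230000 × 2.7% × 293/365 = £4985.0137
Total = £5279.9178

£5279.92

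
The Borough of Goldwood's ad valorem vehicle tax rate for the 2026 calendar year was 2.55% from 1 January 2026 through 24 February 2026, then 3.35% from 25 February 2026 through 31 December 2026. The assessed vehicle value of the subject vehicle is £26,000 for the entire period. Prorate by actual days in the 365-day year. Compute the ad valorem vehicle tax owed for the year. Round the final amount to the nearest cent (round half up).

1 January – 24 February 2026: 55 days at 2.55% → £26,000 × 2.55% × 55/365 = £99.9041
25 February – 31 December 2026: 310 days at 3.35% → £26,000 × 3.35% × 310/365 = £739.7534
Total = £839.6575

£839.66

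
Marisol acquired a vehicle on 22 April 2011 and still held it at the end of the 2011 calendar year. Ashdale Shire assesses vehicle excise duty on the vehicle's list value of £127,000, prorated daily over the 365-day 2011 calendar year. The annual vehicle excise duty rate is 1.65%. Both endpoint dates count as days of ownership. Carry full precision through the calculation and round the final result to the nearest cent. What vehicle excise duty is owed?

Days held (22 April – 31 December 2011): 254 out of 365
Tax = £127,000 × 1.65% × 254/365 = £1,458.2384

£1,458.24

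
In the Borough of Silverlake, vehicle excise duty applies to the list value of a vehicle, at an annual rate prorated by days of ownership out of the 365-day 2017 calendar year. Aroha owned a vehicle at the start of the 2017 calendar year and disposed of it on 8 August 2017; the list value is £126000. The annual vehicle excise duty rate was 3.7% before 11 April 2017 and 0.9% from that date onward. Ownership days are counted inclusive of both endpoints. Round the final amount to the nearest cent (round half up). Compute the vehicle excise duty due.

1 January – 10 April 2017: 100 days at 3.7% → £126000 × 3.7% × 100/365 = £1277.2603
11 April – 8 August 2017: 120 days at 0.9% → £126000 × 0.9% × 120/365 = £372.8219
Total = £1650.0822

£1650.08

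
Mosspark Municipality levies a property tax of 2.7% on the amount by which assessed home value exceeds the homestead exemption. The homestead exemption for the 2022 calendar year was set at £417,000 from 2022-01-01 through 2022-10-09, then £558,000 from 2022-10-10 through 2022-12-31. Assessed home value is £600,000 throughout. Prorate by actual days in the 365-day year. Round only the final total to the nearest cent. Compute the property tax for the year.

£4,075.30

2022-01-01 to 2022-10-09: 282 days, exemption £417,000 → (£600,000 − £417,000) × 2.7% × 282/365 = £3,817.4301
2022-10-10 to 2022-12-31: 83 days, exemption £558,000 → (£600,000 − £558,000) × 2.7% × 83/365 = £257.8685
Total = £4,075.2986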